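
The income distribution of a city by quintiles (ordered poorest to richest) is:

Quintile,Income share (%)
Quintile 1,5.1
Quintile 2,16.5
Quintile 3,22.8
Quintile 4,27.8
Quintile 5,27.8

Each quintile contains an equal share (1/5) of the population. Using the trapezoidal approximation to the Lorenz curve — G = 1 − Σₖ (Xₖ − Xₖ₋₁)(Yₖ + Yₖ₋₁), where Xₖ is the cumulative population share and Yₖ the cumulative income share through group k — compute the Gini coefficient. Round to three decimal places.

0.227

Cumulative income shares Yₖ: 0.0510, 0.2160, 0.4440, 0.7220, 1.0000
Σ (Xₖ−Xₖ₋₁)(Yₖ+Yₖ₋₁) = (1/5)(0.0510+0.0000) + (1/5)(0.2160+0.0510) + (1/5)(0.4440+0.2160) + (1/5)(0.7220+0.4440) + (1/5)(1.0000+0.7220)
  = 0.0102 + 0.0534 + 0.1320 + 0.2332 + 0.3444 = 0.7732
G = 1 − 0.7732 = 0.2268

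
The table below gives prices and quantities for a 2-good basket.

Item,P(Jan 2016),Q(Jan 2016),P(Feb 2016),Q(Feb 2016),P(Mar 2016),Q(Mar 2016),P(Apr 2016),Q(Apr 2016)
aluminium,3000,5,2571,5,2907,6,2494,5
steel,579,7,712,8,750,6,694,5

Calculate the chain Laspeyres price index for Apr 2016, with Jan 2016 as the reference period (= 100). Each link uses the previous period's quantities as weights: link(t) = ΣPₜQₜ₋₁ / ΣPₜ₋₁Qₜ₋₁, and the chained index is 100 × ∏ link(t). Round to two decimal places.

Link Jan 2016→Feb 2016:
ΣP(Feb 2016)Q(Jan 2016) = 2571×5 + 712×7 = 12855 + 4984 = 17839
ΣP(Jan 2016)Q(Jan 2016) = 3000×5 + 579×7 = 15000 + 4053 = 19053
link = 17839/19053 = 0.936283
Link Feb 2016→Mar 2016:
ΣP(Mar 2016)Q(Feb 2016) = 2907×5 + 750×8 = 14535 + 6000 = 20535
ΣP(Feb 2016)Q(Feb 2016) = 2571×5 + 712×8 = 12855 + 5696 = 18551
link = 20535/18551 = 1.106948
Link Mar 2016→Apr 2016:
ΣP(Apr 2016)Q(Mar 2016) = 2494×6 + 694×6 = 14964 + 4164 = 19128
ΣP(Mar 2016)Q(Mar 2016) = 2907×6 + 750×6 = 17442 + 4500 = 21942
link = 19128/21942 = 0.871753
Chained index = 100 × 0.936283 × 1.106948 × 0.871753 = 90.3499

90.35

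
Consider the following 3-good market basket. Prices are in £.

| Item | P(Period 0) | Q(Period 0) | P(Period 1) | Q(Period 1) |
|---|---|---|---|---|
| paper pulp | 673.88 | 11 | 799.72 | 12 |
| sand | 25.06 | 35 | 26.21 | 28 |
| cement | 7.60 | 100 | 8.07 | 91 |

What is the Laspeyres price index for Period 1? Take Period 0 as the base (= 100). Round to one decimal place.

116.3

Laspeyres price index uses base-period quantities as weights.
ΣP(Period 1)·Q(Period 0) = 799.72×11 + 26.21×35 + 8.07×100 = 8796.92 + 917.35 + 807 = 10521.27
ΣP(Period 0)·Q(Period 0) = 673.88×11 + 25.06×35 + 7.60×100 = 7412.68 + 877.1 + 760 = 9049.78
Index = 10521.27 / 9049.78 × 100 = 116.2600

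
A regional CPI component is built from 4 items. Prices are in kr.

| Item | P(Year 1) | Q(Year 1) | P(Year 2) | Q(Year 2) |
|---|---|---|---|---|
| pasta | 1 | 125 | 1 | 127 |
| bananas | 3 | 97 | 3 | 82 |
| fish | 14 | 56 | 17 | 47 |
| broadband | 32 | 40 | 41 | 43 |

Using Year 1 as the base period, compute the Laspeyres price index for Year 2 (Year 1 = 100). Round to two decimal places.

Laspeyres price index uses base-period quantities as weights.
ΣP(Year 2)·Q(Year 1) = 1×125 + 3×97 + 17×56 + 41×40 = 125 + 291 + 952 + 1640 = 3008
ΣP(Year 1)·Q(Year 1) = 1×125 + 3×97 + 14×56 + 32×40 = 125 + 291 + 784 + 1280 = 2480
Index = 3008 / 2480 × 100 = 121.2903

121.29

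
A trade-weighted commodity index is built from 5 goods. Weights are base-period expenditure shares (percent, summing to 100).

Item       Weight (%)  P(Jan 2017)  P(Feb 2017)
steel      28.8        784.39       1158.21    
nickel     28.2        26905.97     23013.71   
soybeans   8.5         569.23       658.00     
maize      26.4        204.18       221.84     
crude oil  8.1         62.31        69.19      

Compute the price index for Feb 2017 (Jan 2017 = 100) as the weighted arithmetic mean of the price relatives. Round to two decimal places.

114.15

steel: 28.8 × (1158.21/784.39) = 28.8 × 1.476574 = 42.5253
nickel: 28.2 × (23013.71/26905.97) = 28.2 × 0.855338 = 24.1205
soybeans: 8.5 × (658.00/569.23) = 8.5 × 1.155948 = 9.8256
maize: 26.4 × (221.84/204.18) = 26.4 × 1.086492 = 28.6834
crude oil: 8.1 × (69.19/62.31) = 8.1 × 1.110416 = 8.9944
Index = Σ wᵢ·(p₁ᵢ/p₀ᵢ) = 42.5253 + 24.1205 + 9.8256 + 28.6834 + 8.9944 = 114.1492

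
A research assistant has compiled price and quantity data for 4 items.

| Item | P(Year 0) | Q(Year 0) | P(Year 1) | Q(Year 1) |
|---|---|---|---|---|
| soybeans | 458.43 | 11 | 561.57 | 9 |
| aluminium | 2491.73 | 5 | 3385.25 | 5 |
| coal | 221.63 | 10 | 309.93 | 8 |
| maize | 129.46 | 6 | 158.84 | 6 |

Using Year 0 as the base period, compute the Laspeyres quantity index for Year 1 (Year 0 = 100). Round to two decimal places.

93.36

Laspeyres quantity index uses base-period prices as weights.
ΣP(Year 0)·Q(Year 1) = 458.43×9 + 2491.73×5 + 221.63×8 + 129.46×6 = 4125.87 + 12458.65 + 1773.04 + 776.76 = 19134.32
ΣP(Year 0)·Q(Year 0) = 458.43×11 + 2491.73×5 + 221.63×10 + 129.46×6 = 5042.73 + 12458.65 + 2216.3 + 776.76 = 20494.44
Index = 19134.32 / 20494.44 × 100 = 93.3635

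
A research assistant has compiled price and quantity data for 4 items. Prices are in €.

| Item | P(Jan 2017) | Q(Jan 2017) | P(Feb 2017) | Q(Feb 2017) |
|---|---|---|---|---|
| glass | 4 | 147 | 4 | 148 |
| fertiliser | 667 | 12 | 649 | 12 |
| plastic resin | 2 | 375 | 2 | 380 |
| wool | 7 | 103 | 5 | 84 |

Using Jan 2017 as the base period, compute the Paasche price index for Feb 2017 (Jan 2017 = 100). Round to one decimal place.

96.1

Paasche price index uses current-period quantities as weights.
ΣP(Feb 2017)·Q(Feb 2017) = 4×148 + 649×12 + 2×380 + 5×84 = 592 + 7788 + 760 + 420 = 9560
ΣP(Jan 2017)·Q(Feb 2017) = 4×148 + 667×12 + 2×380 + 7×84 = 592 + 8004 + 760 + 588 = 9944
Index = 9560 / 9944 × 100 = 96.1384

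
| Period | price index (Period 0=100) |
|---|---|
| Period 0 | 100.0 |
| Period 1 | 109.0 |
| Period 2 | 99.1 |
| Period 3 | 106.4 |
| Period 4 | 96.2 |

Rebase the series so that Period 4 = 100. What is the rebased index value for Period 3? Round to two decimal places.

Rebased(Period 3) = 106.4 / 96.2 × 100 = 110.6029

110.60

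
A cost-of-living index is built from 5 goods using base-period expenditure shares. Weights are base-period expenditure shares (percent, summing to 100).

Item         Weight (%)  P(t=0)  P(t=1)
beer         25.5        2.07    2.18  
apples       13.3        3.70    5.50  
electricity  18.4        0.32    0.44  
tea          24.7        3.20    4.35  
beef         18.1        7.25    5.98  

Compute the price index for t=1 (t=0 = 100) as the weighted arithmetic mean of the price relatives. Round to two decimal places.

120.43

beer: 25.5 × (2.18/2.07) = 25.5 × 1.053140 = 26.8551
apples: 13.3 × (5.50/3.70) = 13.3 × 1.486486 = 19.7703
electricity: 18.4 × (0.44/0.32) = 18.4 × 1.375000 = 25.3000
tea: 24.7 × (4.35/3.20) = 24.7 × 1.359375 = 33.5766
beef: 18.1 × (5.98/7.25) = 18.1 × 0.824828 = 14.9294
Index = Σ wᵢ·(p₁ᵢ/p₀ᵢ) = 26.8551 + 19.7703 + 25.3000 + 33.5766 + 14.9294 = 120.4313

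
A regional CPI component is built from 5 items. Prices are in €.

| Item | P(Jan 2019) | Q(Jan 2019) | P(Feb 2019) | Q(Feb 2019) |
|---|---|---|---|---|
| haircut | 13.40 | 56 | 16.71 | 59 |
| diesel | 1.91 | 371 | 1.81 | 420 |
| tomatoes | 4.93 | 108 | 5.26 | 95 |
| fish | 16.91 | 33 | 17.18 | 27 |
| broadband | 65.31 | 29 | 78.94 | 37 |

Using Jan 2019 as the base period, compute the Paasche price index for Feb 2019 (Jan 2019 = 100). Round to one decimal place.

114.1

Paasche price index uses current-period quantities as weights.
ΣP(Feb 2019)·Q(Feb 2019) = 16.71×59 + 1.81×420 + 5.26×95 + 17.18×27 + 78.94×37 = 985.89 + 760.2 + 499.7 + 463.86 + 2920.78 = 5630.43
ΣP(Jan 2019)·Q(Feb 2019) = 13.40×59 + 1.91×420 + 4.93×95 + 16.91×27 + 65.31×37 = 790.6 + 802.2 + 468.35 + 456.57 + 2416.47 = 4934.19
Index = 5630.43 / 4934.19 × 100 = 114.1105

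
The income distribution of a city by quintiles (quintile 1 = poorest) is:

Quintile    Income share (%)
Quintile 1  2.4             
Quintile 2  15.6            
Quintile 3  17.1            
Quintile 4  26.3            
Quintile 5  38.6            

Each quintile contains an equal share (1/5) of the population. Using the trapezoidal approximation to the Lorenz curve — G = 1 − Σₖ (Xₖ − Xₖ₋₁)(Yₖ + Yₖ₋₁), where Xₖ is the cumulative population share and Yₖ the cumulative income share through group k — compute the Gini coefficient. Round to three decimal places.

0.332

Cumulative income shares Yₖ: 0.0240, 0.1800, 0.3510, 0.6140, 1.0000
Σ (Xₖ−Xₖ₋₁)(Yₖ+Yₖ₋₁) = (1/5)(0.0240+0.0000) + (1/5)(0.1800+0.0240) + (1/5)(0.3510+0.1800) + (1/5)(0.6140+0.3510) + (1/5)(1.0000+0.6140)
  = 0.0048 + 0.0408 + 0.1062 + 0.1930 + 0.3228 = 0.6676
G = 1 − 0.6676 = 0.3324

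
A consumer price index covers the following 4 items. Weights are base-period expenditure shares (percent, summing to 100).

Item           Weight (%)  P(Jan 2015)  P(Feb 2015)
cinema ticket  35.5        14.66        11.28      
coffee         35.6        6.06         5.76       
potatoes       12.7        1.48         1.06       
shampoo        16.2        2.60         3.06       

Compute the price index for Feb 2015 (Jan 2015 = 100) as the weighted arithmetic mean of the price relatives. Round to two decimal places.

cinema ticket: 35.5 × (11.28/14.66) = 35.5 × 0.769441 = 27.3151
coffee: 35.6 × (5.76/6.06) = 35.6 × 0.950495 = 33.8376
potatoes: 12.7 × (1.06/1.48) = 12.7 × 0.716216 = 9.0959
shampoo: 16.2 × (3.06/2.60) = 16.2 × 1.176923 = 19.0662
Index = Σ wᵢ·(p₁ᵢ/p₀ᵢ) = 27.3151 + 33.8376 + 9.0959 + 19.0662 = 89.3149

89.31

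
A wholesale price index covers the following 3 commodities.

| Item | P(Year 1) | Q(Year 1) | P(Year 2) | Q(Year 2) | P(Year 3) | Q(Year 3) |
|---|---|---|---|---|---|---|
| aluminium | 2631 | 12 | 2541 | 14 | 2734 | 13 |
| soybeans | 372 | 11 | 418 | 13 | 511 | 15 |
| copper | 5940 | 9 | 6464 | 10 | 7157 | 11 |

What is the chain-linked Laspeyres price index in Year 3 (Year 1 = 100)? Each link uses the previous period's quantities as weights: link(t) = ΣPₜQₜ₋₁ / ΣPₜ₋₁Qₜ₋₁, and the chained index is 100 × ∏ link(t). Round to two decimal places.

Link Year 1→Year 2:
ΣP(Year 2)Q(Year 1) = 2541×12 + 418×11 + 6464×9 = 30492 + 4598 + 58176 = 93266
ΣP(Year 1)Q(Year 1) = 2631×12 + 372×11 + 5940×9 = 31572 + 4092 + 53460 = 89124
link = 93266/89124 = 1.046475
Link Year 2→Year 3:
ΣP(Year 3)Q(Year 2) = 2734×14 + 511×13 + 7157×10 = 38276 + 6643 + 71570 = 116489
ΣP(Year 2)Q(Year 2) = 2541×14 + 418×13 + 6464×10 = 35574 + 5434 + 64640 = 105648
link = 116489/105648 = 1.102614
Chained index = 100 × 1.046475 × 1.102614 = 115.3858

115.39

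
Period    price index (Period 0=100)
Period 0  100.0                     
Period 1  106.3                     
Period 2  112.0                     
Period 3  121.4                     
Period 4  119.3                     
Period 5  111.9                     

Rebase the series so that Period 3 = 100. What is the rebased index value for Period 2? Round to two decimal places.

Rebased(Period 2) = 112.0 / 121.4 × 100 = 92.2570

92.26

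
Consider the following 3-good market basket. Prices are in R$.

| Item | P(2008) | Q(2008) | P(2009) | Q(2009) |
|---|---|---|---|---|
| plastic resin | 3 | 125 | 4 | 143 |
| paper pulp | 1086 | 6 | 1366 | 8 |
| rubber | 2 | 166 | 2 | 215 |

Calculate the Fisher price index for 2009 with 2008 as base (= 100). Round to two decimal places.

Laspeyres component (base-period weights):
ΣP(2009)Q(2008) = 4×125 + 1366×6 + 2×166 = 500 + 8196 + 332 = 9028
ΣP(2008)Q(2008) = 3×125 + 1086×6 + 2×166 = 375 + 6516 + 332 = 7223
L = 9028 / 7223 × 100 = 124.9896
Paasche component (current-period weights):
ΣP(2009)Q(2009) = 4×143 + 1366×8 + 2×215 = 572 + 10928 + 430 = 11930
ΣP(2008)Q(2009) = 3×143 + 1086×8 + 2×215 = 429 + 8688 + 430 = 9547
P = 11930 / 9547 × 100 = 124.9607
Fisher = √(L × P) = √(124.9896 × 124.9607) = 124.9752

124.98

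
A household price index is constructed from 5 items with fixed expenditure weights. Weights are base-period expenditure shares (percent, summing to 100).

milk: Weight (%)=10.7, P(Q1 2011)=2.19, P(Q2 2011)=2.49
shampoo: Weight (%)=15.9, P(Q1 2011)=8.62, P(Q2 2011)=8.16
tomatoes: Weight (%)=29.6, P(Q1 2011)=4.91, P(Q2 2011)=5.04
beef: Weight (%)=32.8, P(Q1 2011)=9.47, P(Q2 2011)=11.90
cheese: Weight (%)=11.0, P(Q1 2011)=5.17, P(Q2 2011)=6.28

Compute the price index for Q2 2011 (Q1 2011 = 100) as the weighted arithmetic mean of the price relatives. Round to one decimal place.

112.2

milk: 10.7 × (2.49/2.19) = 10.7 × 1.136986 = 12.1658
shampoo: 15.9 × (8.16/8.62) = 15.9 × 0.946636 = 15.0515
tomatoes: 29.6 × (5.04/4.91) = 29.6 × 1.026477 = 30.3837
beef: 32.8 × (11.90/9.47) = 32.8 × 1.256600 = 41.2165
cheese: 11.0 × (6.28/5.17) = 11.0 × 1.214700 = 13.3617
Index = Σ wᵢ·(p₁ᵢ/p₀ᵢ) = 12.1658 + 15.0515 + 30.3837 + 41.2165 + 13.3617 = 112.1791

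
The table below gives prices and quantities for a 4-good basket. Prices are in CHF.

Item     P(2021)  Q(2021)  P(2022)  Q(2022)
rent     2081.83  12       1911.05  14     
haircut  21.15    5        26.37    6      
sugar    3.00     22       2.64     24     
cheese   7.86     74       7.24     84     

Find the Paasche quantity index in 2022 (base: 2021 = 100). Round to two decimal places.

116.60

Paasche quantity index uses current-period prices as weights.
ΣP(2022)·Q(2022) = 1911.05×14 + 26.37×6 + 2.64×24 + 7.24×84 = 26754.7 + 158.22 + 63.36 + 608.16 = 27584.44
ΣP(2022)·Q(2021) = 1911.05×12 + 26.37×5 + 2.64×22 + 7.24×74 = 22932.6 + 131.85 + 58.08 + 535.76 = 23658.29
Index = 27584.44 / 23658.29 × 100 = 116.5952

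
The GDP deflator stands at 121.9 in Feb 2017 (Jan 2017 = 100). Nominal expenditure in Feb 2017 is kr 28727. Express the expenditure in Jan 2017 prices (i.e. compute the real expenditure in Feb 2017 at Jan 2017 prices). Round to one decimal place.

Real = Nominal ÷ (Index/100) = 28727 ÷ (121.9/100)
     = 28727 ÷ 1.219 = 23566.0377

23566.0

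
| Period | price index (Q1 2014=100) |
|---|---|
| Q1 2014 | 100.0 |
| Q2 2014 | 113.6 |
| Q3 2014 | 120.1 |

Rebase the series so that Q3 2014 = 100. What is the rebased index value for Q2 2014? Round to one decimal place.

94.6

Rebased(Q2 2014) = 113.6 / 120.1 × 100 = 94.5878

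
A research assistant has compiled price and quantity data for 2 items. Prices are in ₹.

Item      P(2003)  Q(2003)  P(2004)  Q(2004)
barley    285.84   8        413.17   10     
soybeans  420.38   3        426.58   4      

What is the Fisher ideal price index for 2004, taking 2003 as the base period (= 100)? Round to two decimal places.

Laspeyres component (base-period weights):
ΣP(2004)Q(2003) = 413.17×8 + 426.58×3 = 3305.36 + 1279.74 = 4585.1
ΣP(2003)Q(2003) = 285.84×8 + 420.38×3 = 2286.72 + 1261.14 = 3547.86
L = 4585.1 / 3547.86 × 100 = 129.2357
Paasche component (current-period weights):
ΣP(2004)Q(2004) = 413.17×10 + 426.58×4 = 4131.7 + 1706.32 = 5838.02
ΣP(2003)Q(2004) = 285.84×10 + 420.38×4 = 2858.4 + 1681.52 = 4539.92
P = 5838.02 / 4539.92 × 100 = 128.5930
Fisher = √(L × P) = √(129.2357 × 128.5930) = 128.9139

128.91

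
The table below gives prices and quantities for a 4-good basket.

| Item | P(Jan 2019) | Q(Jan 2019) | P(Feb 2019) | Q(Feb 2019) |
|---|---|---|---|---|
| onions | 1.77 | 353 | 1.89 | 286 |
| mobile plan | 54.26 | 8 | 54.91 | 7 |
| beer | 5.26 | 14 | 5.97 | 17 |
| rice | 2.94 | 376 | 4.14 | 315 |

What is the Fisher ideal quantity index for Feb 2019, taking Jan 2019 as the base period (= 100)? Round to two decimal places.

84.91

Laspeyres component (base-period weights):
ΣP(Jan 2019)Q(Feb 2019) = 1.77×286 + 54.26×7 + 5.26×17 + 2.94×315 = 506.22 + 379.82 + 89.42 + 926.1 = 1901.56
ΣP(Jan 2019)Q(Jan 2019) = 1.77×353 + 54.26×8 + 5.26×14 + 2.94×376 = 624.81 + 434.08 + 73.64 + 1105.44 = 2237.97
L = 1901.56 / 2237.97 × 100 = 84.9681
Paasche component (current-period weights):
ΣP(Feb 2019)Q(Feb 2019) = 1.89×286 + 54.91×7 + 5.97×17 + 4.14×315 = 540.54 + 384.37 + 101.49 + 1304.1 = 2330.5
ΣP(Feb 2019)Q(Jan 2019) = 1.89×353 + 54.91×8 + 5.97×14 + 4.14×376 = 667.17 + 439.28 + 83.58 + 1556.64 = 2746.67
P = 2330.5 / 2746.67 × 100 = 84.8482
Fisher = √(L × P) = √(84.9681 × 84.8482) = 84.9081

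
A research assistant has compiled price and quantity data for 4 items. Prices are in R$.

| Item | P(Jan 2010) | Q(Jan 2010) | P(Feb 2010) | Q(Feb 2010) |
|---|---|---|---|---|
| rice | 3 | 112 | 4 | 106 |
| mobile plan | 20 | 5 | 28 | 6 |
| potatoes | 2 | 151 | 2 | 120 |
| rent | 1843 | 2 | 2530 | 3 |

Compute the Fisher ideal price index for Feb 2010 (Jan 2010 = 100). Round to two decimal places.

Laspeyres component (base-period weights):
ΣP(Feb 2010)Q(Jan 2010) = 4×112 + 28×5 + 2×151 + 2530×2 = 448 + 140 + 302 + 5060 = 5950
ΣP(Jan 2010)Q(Jan 2010) = 3×112 + 20×5 + 2×151 + 1843×2 = 336 + 100 + 302 + 3686 = 4424
L = 5950 / 4424 × 100 = 134.4937
Paasche component (current-period weights):
ΣP(Feb 2010)Q(Feb 2010) = 4×106 + 28×6 + 2×120 + 2530×3 = 424 + 168 + 240 + 7590 = 8422
ΣP(Jan 2010)Q(Feb 2010) = 3×106 + 20×6 + 2×120 + 1843×3 = 318 + 120 + 240 + 5529 = 6207
P = 8422 / 6207 × 100 = 135.6855
Fisher = √(L × P) = √(134.4937 × 135.6855) = 135.0883

135.09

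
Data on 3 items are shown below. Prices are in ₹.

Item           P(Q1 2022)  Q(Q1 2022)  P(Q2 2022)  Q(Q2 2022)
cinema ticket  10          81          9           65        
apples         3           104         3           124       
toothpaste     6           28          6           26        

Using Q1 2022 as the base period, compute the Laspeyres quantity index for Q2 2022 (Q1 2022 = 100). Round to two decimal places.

Laspeyres quantity index uses base-period prices as weights.
ΣP(Q1 2022)·Q(Q2 2022) = 10×65 + 3×124 + 6×26 = 650 + 372 + 156 = 1178
ΣP(Q1 2022)·Q(Q1 2022) = 10×81 + 3×104 + 6×28 = 810 + 312 + 168 = 1290
Index = 1178 / 1290 × 100 = 91.3178

91.32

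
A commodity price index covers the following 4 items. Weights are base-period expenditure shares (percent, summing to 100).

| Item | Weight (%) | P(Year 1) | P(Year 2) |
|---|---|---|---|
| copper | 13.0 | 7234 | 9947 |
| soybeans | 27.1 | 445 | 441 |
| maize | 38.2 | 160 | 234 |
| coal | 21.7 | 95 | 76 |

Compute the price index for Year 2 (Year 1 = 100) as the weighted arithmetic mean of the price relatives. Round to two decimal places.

117.96

copper: 13.0 × (9947/7234) = 13.0 × 1.375035 = 17.8754
soybeans: 27.1 × (441/445) = 27.1 × 0.991011 = 26.8564
maize: 38.2 × (234/160) = 38.2 × 1.462500 = 55.8675
coal: 21.7 × (76/95) = 21.7 × 0.800000 = 17.3600
Index = Σ wᵢ·(p₁ᵢ/p₀ᵢ) = 17.8754 + 26.8564 + 55.8675 + 17.3600 = 117.9594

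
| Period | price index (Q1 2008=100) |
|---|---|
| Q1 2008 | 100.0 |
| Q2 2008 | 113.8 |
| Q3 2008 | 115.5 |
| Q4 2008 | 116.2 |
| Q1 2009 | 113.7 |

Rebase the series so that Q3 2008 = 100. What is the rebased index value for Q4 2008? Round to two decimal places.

Rebased(Q4 2008) = 116.2 / 115.5 × 100 = 100.6061

100.61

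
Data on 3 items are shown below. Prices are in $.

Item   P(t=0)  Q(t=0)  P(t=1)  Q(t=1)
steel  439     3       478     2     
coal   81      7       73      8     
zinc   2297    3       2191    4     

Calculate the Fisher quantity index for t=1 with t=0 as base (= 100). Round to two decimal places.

121.53

Laspeyres component (base-period weights):
ΣP(t=0)Q(t=1) = 439×2 + 81×8 + 2297×4 = 878 + 648 + 9188 = 10714
ΣP(t=0)Q(t=0) = 439×3 + 81×7 + 2297×3 = 1317 + 567 + 6891 = 8775
L = 10714 / 8775 × 100 = 122.0969
Paasche component (current-period weights):
ΣP(t=1)Q(t=1) = 478×2 + 73×8 + 2191×4 = 956 + 584 + 8764 = 10304
ΣP(t=1)Q(t=0) = 478×3 + 73×7 + 2191×3 = 1434 + 511 + 6573 = 8518
P = 10304 / 8518 × 100 = 120.9674
Fisher = √(L × P) = √(122.0969 × 120.9674) = 121.5308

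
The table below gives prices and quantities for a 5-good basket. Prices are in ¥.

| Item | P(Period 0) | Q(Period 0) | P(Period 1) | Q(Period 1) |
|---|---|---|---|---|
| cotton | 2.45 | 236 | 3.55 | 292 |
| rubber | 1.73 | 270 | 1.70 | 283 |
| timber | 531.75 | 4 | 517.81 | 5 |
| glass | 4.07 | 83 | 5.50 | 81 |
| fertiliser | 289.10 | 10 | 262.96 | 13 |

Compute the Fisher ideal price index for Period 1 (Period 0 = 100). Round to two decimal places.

Laspeyres component (base-period weights):
ΣP(Period 1)Q(Period 0) = 3.55×236 + 1.70×270 + 517.81×4 + 5.50×83 + 262.96×10 = 837.8 + 459 + 2071.24 + 456.5 + 2629.6 = 6454.14
ΣP(Period 0)Q(Period 0) = 2.45×236 + 1.73×270 + 531.75×4 + 4.07×83 + 289.10×10 = 578.2 + 467.1 + 2127 + 337.81 + 2891 = 6401.11
L = 6454.14 / 6401.11 × 100 = 100.8285
Paasche component (current-period weights):
ΣP(Period 1)Q(Period 1) = 3.55×292 + 1.70×283 + 517.81×5 + 5.50×81 + 262.96×13 = 1036.6 + 481.1 + 2589.05 + 445.5 + 3418.48 = 7970.73
ΣP(Period 0)Q(Period 1) = 2.45×292 + 1.73×283 + 531.75×5 + 4.07×81 + 289.10×13 = 715.4 + 489.59 + 2658.75 + 329.67 + 3758.3 = 7951.71
P = 7970.73 / 7951.71 × 100 = 100.2392
Fisher = √(L × P) = √(100.8285 × 100.2392) = 100.5334

100.53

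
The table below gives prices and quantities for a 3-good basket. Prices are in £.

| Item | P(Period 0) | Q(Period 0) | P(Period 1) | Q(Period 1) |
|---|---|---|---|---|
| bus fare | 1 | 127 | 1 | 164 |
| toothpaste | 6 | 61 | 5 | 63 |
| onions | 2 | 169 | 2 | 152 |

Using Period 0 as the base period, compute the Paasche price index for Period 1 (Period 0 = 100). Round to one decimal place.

92.6

Paasche price index uses current-period quantities as weights.
ΣP(Period 1)·Q(Period 1) = 1×164 + 5×63 + 2×152 = 164 + 315 + 304 = 783
ΣP(Period 0)·Q(Period 1) = 1×164 + 6×63 + 2×152 = 164 + 378 + 304 = 846
Index = 783 / 846 × 100 = 92.5532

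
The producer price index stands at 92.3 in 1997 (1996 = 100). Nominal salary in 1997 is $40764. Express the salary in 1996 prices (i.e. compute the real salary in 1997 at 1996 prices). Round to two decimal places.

Real = Nominal ÷ (Index/100) = 40764 ÷ (92.3/100)
     = 40764 ÷ 0.923 = 44164.6804

44164.68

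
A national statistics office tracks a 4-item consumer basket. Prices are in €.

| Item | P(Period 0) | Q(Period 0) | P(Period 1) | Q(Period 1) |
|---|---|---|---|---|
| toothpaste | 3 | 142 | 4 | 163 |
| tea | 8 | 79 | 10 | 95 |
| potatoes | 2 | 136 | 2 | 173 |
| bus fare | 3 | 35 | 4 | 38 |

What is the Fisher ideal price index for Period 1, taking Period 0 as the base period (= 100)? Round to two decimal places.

Laspeyres component (base-period weights):
ΣP(Period 1)Q(Period 0) = 4×142 + 10×79 + 2×136 + 4×35 = 568 + 790 + 272 + 140 = 1770
ΣP(Period 0)Q(Period 0) = 3×142 + 8×79 + 2×136 + 3×35 = 426 + 632 + 272 + 105 = 1435
L = 1770 / 1435 × 100 = 123.3449
Paasche component (current-period weights):
ΣP(Period 1)Q(Period 1) = 4×163 + 10×95 + 2×173 + 4×38 = 652 + 950 + 346 + 152 = 2100
ΣP(Period 0)Q(Period 1) = 3×163 + 8×95 + 2×173 + 3×38 = 489 + 760 + 346 + 114 = 1709
P = 2100 / 1709 × 100 = 122.8789
Fisher = √(L × P) = √(123.3449 × 122.8789) = 123.1117

123.11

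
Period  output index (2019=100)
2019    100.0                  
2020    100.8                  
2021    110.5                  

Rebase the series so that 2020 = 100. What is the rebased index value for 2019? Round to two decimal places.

99.21

Rebased(2019) = 100.0 / 100.8 × 100 = 99.2063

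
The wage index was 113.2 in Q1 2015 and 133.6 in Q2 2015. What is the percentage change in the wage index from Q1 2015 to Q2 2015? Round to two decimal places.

Change = (133.6 − 113.2) / 113.2 × 100
       = 20.4 / 113.2 × 100 = 18.0212%

18.02%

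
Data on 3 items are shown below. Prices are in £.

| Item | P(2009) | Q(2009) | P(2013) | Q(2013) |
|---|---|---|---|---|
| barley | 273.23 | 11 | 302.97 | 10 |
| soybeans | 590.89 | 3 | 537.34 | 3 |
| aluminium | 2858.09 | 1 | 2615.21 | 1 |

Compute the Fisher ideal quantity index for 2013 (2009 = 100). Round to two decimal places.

96.21

Laspeyres component (base-period weights):
ΣP(2009)Q(2013) = 273.23×10 + 590.89×3 + 2858.09×1 = 2732.3 + 1772.67 + 2858.09 = 7363.06
ΣP(2009)Q(2009) = 273.23×11 + 590.89×3 + 2858.09×1 = 3005.53 + 1772.67 + 2858.09 = 7636.29
L = 7363.06 / 7636.29 × 100 = 96.4220
Paasche component (current-period weights):
ΣP(2013)Q(2013) = 302.97×10 + 537.34×3 + 2615.21×1 = 3029.7 + 1612.02 + 2615.21 = 7256.93
ΣP(2013)Q(2009) = 302.97×11 + 537.34×3 + 2615.21×1 = 3332.67 + 1612.02 + 2615.21 = 7559.9
P = 7256.93 / 7559.9 × 100 = 95.9924
Fisher = √(L × P) = √(96.4220 × 95.9924) = 96.2069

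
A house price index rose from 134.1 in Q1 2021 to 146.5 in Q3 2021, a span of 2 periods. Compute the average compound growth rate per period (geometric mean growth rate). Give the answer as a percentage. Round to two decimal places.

Growth factor = (146.5/134.1)^(1/2) = (1.092468)^(1/2) = 1.045212
Growth rate = 1.045212 − 1 = 0.045212 = 4.5212%

4.52%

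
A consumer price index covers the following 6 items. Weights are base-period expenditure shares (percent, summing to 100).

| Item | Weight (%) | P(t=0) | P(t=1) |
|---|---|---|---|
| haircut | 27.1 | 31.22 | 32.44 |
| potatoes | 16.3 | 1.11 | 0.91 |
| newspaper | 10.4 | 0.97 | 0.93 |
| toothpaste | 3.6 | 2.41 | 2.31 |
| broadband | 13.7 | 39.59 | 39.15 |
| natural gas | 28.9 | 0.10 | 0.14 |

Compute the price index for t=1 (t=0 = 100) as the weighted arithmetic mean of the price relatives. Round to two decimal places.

haircut: 27.1 × (32.44/31.22) = 27.1 × 1.039078 = 28.1590
potatoes: 16.3 × (0.91/1.11) = 16.3 × 0.819820 = 13.3631
newspaper: 10.4 × (0.93/0.97) = 10.4 × 0.958763 = 9.9711
toothpaste: 3.6 × (2.31/2.41) = 3.6 × 0.958506 = 3.4506
broadband: 13.7 × (39.15/39.59) = 13.7 × 0.988886 = 13.5477
natural gas: 28.9 × (0.14/0.10) = 28.9 × 1.400000 = 40.4600
Index = Σ wᵢ·(p₁ᵢ/p₀ᵢ) = 28.1590 + 13.3631 + 9.9711 + 3.4506 + 13.5477 + 40.4600 = 108.9516

108.95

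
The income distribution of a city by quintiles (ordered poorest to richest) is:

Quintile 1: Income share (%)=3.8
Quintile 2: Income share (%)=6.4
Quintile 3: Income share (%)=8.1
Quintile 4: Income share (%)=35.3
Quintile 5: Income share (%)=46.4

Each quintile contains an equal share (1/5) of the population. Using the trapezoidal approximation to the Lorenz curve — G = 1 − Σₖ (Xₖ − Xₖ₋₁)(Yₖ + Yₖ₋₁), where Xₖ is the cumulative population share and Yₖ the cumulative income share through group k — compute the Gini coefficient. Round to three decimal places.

0.456

Cumulative income shares Yₖ: 0.0380, 0.1020, 0.1830, 0.5360, 1.0000
Σ (Xₖ−Xₖ₋₁)(Yₖ+Yₖ₋₁) = (1/5)(0.0380+0.0000) + (1/5)(0.1020+0.0380) + (1/5)(0.1830+0.1020) + (1/5)(0.5360+0.1830) + (1/5)(1.0000+0.5360)
  = 0.0076 + 0.0280 + 0.0570 + 0.1438 + 0.3072 = 0.5436
G = 1 − 0.5436 = 0.4564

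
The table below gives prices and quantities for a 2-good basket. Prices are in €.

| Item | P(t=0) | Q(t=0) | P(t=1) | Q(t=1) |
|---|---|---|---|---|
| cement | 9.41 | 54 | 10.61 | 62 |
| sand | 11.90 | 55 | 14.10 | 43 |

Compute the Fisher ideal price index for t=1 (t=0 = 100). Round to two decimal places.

115.71

Laspeyres component (base-period weights):
ΣP(t=1)Q(t=0) = 10.61×54 + 14.10×55 = 572.94 + 775.5 = 1348.44
ΣP(t=0)Q(t=0) = 9.41×54 + 11.90×55 = 508.14 + 654.5 = 1162.64
L = 1348.44 / 1162.64 × 100 = 115.9809
Paasche component (current-period weights):
ΣP(t=1)Q(t=1) = 10.61×62 + 14.10×43 = 657.82 + 606.3 = 1264.12
ΣP(t=0)Q(t=1) = 9.41×62 + 11.90×43 = 583.42 + 511.7 = 1095.12
P = 1264.12 / 1095.12 × 100 = 115.4321
Fisher = √(L × P) = √(115.9809 × 115.4321) = 115.7062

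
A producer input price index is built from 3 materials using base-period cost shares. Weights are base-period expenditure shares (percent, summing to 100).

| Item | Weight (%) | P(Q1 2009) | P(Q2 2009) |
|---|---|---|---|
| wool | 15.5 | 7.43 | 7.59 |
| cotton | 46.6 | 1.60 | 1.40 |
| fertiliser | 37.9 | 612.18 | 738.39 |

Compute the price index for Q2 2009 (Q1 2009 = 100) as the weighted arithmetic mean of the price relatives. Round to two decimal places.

102.32

wool: 15.5 × (7.59/7.43) = 15.5 × 1.021534 = 15.8338
cotton: 46.6 × (1.40/1.60) = 46.6 × 0.875000 = 40.7750
fertiliser: 37.9 × (738.39/612.18) = 37.9 × 1.206165 = 45.7136
Index = Σ wᵢ·(p₁ᵢ/p₀ᵢ) = 15.8338 + 40.7750 + 45.7136 = 102.3224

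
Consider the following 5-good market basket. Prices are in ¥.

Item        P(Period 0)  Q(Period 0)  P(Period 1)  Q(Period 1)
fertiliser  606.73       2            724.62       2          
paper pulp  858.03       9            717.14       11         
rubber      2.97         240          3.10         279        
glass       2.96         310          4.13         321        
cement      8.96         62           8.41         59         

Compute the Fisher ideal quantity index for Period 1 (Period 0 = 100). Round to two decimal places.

Laspeyres component (base-period weights):
ΣP(Period 0)Q(Period 1) = 606.73×2 + 858.03×11 + 2.97×279 + 2.96×321 + 8.96×59 = 1213.46 + 9438.33 + 828.63 + 950.16 + 528.64 = 12959.22
ΣP(Period 0)Q(Period 0) = 606.73×2 + 858.03×9 + 2.97×240 + 2.96×310 + 8.96×62 = 1213.46 + 7722.27 + 712.8 + 917.6 + 555.52 = 11121.65
L = 12959.22 / 11121.65 × 100 = 116.5225
Paasche component (current-period weights):
ΣP(Period 1)Q(Period 1) = 724.62×2 + 717.14×11 + 3.10×279 + 4.13×321 + 8.41×59 = 1449.24 + 7888.54 + 864.9 + 1325.73 + 496.19 = 12024.6
ΣP(Period 1)Q(Period 0) = 724.62×2 + 717.14×9 + 3.10×240 + 4.13×310 + 8.41×62 = 1449.24 + 6454.26 + 744 + 1280.3 + 521.42 = 10449.22
P = 12024.6 / 10449.22 × 100 = 115.0765
Fisher = √(L × P) = √(116.5225 × 115.0765) = 115.7972

115.80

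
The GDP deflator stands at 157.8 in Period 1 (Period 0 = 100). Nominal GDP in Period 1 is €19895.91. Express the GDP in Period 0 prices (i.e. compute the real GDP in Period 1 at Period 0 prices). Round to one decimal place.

Real = Nominal ÷ (Index/100) = 19895.91 ÷ (157.8/100)
     = 19895.91 ÷ 1.578 = 12608.3080

12608.3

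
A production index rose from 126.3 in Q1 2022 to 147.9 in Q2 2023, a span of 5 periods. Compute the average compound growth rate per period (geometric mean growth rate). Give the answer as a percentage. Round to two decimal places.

3.21%

Growth factor = (147.9/126.3)^(1/5) = (1.171021)^(1/5) = 1.032079
Growth rate = 1.032079 − 1 = 0.032079 = 3.2079%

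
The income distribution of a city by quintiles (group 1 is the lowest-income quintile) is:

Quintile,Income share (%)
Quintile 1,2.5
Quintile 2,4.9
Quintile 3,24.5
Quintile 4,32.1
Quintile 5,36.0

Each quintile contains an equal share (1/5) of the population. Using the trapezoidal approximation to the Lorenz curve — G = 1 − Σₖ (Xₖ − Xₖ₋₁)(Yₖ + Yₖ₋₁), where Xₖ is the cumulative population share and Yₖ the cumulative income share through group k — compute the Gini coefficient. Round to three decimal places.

0.377

Cumulative income shares Yₖ: 0.0250, 0.0740, 0.3190, 0.6400, 1.0000
Σ (Xₖ−Xₖ₋₁)(Yₖ+Yₖ₋₁) = (1/5)(0.0250+0.0000) + (1/5)(0.0740+0.0250) + (1/5)(0.3190+0.0740) + (1/5)(0.6400+0.3190) + (1/5)(1.0000+0.6400)
  = 0.0050 + 0.0198 + 0.0786 + 0.1918 + 0.3280 = 0.6232
G = 1 − 0.6232 = 0.3768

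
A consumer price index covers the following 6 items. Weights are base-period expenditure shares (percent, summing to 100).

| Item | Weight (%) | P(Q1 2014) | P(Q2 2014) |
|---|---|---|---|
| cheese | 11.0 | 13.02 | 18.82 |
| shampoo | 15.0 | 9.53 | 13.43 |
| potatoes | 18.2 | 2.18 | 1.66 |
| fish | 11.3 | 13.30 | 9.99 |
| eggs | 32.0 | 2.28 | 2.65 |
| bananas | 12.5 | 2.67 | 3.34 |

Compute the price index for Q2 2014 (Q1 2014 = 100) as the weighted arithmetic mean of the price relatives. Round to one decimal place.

112.2

cheese: 11.0 × (18.82/13.02) = 11.0 × 1.445469 = 15.9002
shampoo: 15.0 × (13.43/9.53) = 15.0 × 1.409234 = 21.1385
potatoes: 18.2 × (1.66/2.18) = 18.2 × 0.761468 = 13.8587
fish: 11.3 × (9.99/13.30) = 11.3 × 0.751128 = 8.4877
eggs: 32.0 × (2.65/2.28) = 32.0 × 1.162281 = 37.1930
bananas: 12.5 × (3.34/2.67) = 12.5 × 1.250936 = 15.6367
Index = Σ wᵢ·(p₁ᵢ/p₀ᵢ) = 15.9002 + 21.1385 + 13.8587 + 8.4877 + 37.1930 + 15.6367 = 112.2148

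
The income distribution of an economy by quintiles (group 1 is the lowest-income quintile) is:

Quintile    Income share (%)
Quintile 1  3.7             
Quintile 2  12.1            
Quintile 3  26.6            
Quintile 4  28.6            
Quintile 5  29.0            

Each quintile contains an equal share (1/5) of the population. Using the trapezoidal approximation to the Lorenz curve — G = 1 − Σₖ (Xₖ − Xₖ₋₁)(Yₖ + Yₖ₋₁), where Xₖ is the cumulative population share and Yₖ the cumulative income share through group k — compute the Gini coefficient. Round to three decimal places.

0.268

Cumulative income shares Yₖ: 0.0370, 0.1580, 0.4240, 0.7100, 1.0000
Σ (Xₖ−Xₖ₋₁)(Yₖ+Yₖ₋₁) = (1/5)(0.0370+0.0000) + (1/5)(0.1580+0.0370) + (1/5)(0.4240+0.1580) + (1/5)(0.7100+0.4240) + (1/5)(1.0000+0.7100)
  = 0.0074 + 0.0390 + 0.1164 + 0.2268 + 0.3420 = 0.7316
G = 1 − 0.7316 = 0.2684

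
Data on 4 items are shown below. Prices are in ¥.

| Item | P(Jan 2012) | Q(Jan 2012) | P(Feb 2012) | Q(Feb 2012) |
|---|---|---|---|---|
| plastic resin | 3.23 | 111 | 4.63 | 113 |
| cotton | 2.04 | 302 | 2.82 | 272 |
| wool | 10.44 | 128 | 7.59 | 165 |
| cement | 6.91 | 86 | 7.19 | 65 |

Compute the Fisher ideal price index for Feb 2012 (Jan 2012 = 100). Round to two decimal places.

99.52

Laspeyres component (base-period weights):
ΣP(Feb 2012)Q(Jan 2012) = 4.63×111 + 2.82×302 + 7.59×128 + 7.19×86 = 513.93 + 851.64 + 971.52 + 618.34 = 2955.43
ΣP(Jan 2012)Q(Jan 2012) = 3.23×111 + 2.04×302 + 10.44×128 + 6.91×86 = 358.53 + 616.08 + 1336.32 + 594.26 = 2905.19
L = 2955.43 / 2905.19 × 100 = 101.7293
Paasche component (current-period weights):
ΣP(Feb 2012)Q(Feb 2012) = 4.63×113 + 2.82×272 + 7.59×165 + 7.19×65 = 523.19 + 767.04 + 1252.35 + 467.35 = 3009.93
ΣP(Jan 2012)Q(Feb 2012) = 3.23×113 + 2.04×272 + 10.44×165 + 6.91×65 = 364.99 + 554.88 + 1722.6 + 449.15 = 3091.62
P = 3009.93 / 3091.62 × 100 = 97.3577
Fisher = √(L × P) = √(101.7293 × 97.3577) = 99.5195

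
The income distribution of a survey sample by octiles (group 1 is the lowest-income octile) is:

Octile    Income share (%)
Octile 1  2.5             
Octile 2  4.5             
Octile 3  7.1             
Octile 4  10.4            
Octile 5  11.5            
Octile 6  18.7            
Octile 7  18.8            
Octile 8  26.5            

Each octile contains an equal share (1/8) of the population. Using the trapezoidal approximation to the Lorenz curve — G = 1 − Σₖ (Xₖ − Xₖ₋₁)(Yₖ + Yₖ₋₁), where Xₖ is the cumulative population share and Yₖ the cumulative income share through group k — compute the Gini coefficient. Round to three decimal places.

0.344

Cumulative income shares Yₖ: 0.0250, 0.0700, 0.1410, 0.2450, 0.3600, 0.5470, 0.7350, 1.0000
Σ (Xₖ−Xₖ₋₁)(Yₖ+Yₖ₋₁) = (1/8)(0.0250+0.0000) + (1/8)(0.0700+0.0250) + (1/8)(0.1410+0.0700) + (1/8)(0.2450+0.1410) + (1/8)(0.3600+0.2450) + (1/8)(0.5470+0.3600) + (1/8)(0.7350+0.5470) + (1/8)(1.0000+0.7350)
  = 0.0031 + 0.0119 + 0.0264 + 0.0483 + 0.0756 + 0.1134 + 0.1603 + 0.2169 = 0.6558
G = 1 − 0.6558 = 0.3442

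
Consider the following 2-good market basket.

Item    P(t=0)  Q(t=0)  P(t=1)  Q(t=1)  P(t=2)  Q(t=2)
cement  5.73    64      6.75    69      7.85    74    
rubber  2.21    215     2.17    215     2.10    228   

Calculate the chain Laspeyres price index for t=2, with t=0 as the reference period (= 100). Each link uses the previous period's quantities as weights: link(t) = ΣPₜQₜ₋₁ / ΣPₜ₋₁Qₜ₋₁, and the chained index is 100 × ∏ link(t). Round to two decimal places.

113.70

Link t=0→t=1:
ΣP(t=1)Q(t=0) = 6.75×64 + 2.17×215 = 432 + 466.55 = 898.55
ΣP(t=0)Q(t=0) = 5.73×64 + 2.21×215 = 366.72 + 475.15 = 841.87
link = 898.55/841.87 = 1.067326
Link t=1→t=2:
ΣP(t=2)Q(t=1) = 7.85×69 + 2.10×215 = 541.65 + 451.5 = 993.15
ΣP(t=1)Q(t=1) = 6.75×69 + 2.17×215 = 465.75 + 466.55 = 932.3
link = 993.15/932.3 = 1.065269
Chained index = 100 × 1.067326 × 1.065269 = 113.6989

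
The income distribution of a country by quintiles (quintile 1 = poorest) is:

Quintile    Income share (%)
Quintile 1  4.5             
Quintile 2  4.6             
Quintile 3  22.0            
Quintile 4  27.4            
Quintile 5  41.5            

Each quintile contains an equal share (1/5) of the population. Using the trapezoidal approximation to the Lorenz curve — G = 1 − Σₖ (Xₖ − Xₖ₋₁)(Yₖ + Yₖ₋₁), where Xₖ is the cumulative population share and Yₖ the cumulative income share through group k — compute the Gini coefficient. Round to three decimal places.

Cumulative income shares Yₖ: 0.0450, 0.0910, 0.3110, 0.5850, 1.0000
Σ (Xₖ−Xₖ₋₁)(Yₖ+Yₖ₋₁) = (1/5)(0.0450+0.0000) + (1/5)(0.0910+0.0450) + (1/5)(0.3110+0.0910) + (1/5)(0.5850+0.3110) + (1/5)(1.0000+0.5850)
  = 0.0090 + 0.0272 + 0.0804 + 0.1792 + 0.3170 = 0.6128
G = 1 − 0.6128 = 0.3872

0.387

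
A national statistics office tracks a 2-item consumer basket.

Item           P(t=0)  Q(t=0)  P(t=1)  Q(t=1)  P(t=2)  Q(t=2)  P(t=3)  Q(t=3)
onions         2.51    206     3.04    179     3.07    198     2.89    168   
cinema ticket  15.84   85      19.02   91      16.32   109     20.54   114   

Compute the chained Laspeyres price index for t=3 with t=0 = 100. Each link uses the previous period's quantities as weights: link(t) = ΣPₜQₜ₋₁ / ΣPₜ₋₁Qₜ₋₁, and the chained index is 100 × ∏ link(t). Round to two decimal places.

Link t=0→t=1:
ΣP(t=1)Q(t=0) = 3.04×206 + 19.02×85 = 626.24 + 1616.7 = 2242.94
ΣP(t=0)Q(t=0) = 2.51×206 + 15.84×85 = 517.06 + 1346.4 = 1863.46
link = 2242.94/1863.46 = 1.203643
Link t=1→t=2:
ΣP(t=2)Q(t=1) = 3.07×179 + 16.32×91 = 549.53 + 1485.12 = 2034.65
ΣP(t=1)Q(t=1) = 3.04×179 + 19.02×91 = 544.16 + 1730.82 = 2274.98
link = 2034.65/2274.98 = 0.894360
Link t=2→t=3:
ΣP(t=3)Q(t=2) = 2.89×198 + 20.54×109 = 572.22 + 2238.86 = 2811.08
ΣP(t=2)Q(t=2) = 3.07×198 + 16.32×109 = 607.86 + 1778.88 = 2386.74
link = 2811.08/2386.74 = 1.177791
Chained index = 100 × 1.203643 × 0.894360 × 1.177791 = 126.7879

126.79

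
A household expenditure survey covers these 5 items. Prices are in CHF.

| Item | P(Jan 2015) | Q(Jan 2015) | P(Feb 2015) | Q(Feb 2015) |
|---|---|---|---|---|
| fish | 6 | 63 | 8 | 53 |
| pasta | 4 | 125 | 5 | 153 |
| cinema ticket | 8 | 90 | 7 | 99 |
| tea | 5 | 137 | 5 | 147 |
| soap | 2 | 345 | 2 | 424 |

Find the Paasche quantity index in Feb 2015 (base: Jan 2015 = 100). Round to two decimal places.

110.56

Paasche quantity index uses current-period prices as weights.
ΣP(Feb 2015)·Q(Feb 2015) = 8×53 + 5×153 + 7×99 + 5×147 + 2×424 = 424 + 765 + 693 + 735 + 848 = 3465
ΣP(Feb 2015)·Q(Jan 2015) = 8×63 + 5×125 + 7×90 + 5×137 + 2×345 = 504 + 625 + 630 + 685 + 690 = 3134
Index = 3465 / 3134 × 100 = 110.5616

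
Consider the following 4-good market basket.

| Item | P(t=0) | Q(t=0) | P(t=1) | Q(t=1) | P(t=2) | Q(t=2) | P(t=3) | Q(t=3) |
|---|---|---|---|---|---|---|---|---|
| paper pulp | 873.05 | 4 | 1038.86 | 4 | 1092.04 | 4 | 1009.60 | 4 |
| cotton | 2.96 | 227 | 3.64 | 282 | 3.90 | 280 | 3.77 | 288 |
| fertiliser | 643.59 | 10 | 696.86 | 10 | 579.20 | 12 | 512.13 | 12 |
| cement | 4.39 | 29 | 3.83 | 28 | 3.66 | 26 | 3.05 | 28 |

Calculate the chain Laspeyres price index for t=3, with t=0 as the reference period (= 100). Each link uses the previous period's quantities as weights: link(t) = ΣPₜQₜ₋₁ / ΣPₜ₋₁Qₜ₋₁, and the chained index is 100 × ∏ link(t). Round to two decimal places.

94.33

Link t=0→t=1:
ΣP(t=1)Q(t=0) = 1038.86×4 + 3.64×227 + 696.86×10 + 3.83×29 = 4155.44 + 826.28 + 6968.6 + 111.07 = 12061.39
ΣP(t=0)Q(t=0) = 873.05×4 + 2.96×227 + 643.59×10 + 4.39×29 = 3492.2 + 671.92 + 6435.9 + 127.31 = 10727.33
link = 12061.39/10727.33 = 1.124361
Link t=1→t=2:
ΣP(t=2)Q(t=1) = 1092.04×4 + 3.90×282 + 579.20×10 + 3.66×28 = 4368.16 + 1099.8 + 5792 + 102.48 = 11362.44
ΣP(t=1)Q(t=1) = 1038.86×4 + 3.64×282 + 696.86×10 + 3.83×28 = 4155.44 + 1026.48 + 6968.6 + 107.24 = 12257.76
link = 11362.44/12257.76 = 0.926959
Link t=2→t=3:
ΣP(t=3)Q(t=2) = 1009.60×4 + 3.77×280 + 512.13×12 + 3.05×26 = 4038.4 + 1055.6 + 6145.56 + 79.3 = 11318.86
ΣP(t=2)Q(t=2) = 1092.04×4 + 3.90×280 + 579.20×12 + 3.66×26 = 4368.16 + 1092 + 6950.4 + 95.16 = 12505.72
link = 11318.86/12505.72 = 0.905095
Chained index = 100 × 1.124361 × 0.926959 × 0.905095 = 94.3323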